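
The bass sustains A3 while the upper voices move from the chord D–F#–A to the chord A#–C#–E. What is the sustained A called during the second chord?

Pedal tone (pedal point).

The harmony at that moment is A# diminished triad (A#, C#, E); A3 is not a chord tone.
It is held over (the same pitch as the preceding A3) and then sustained as the same pitch into the next harmony.
Sustained through a change of harmony — a pedal tone.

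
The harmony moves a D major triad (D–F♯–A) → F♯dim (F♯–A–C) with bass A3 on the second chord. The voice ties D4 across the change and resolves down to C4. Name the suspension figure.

4–3 suspension.

At the second chord the bass is A3. The suspended D4 lies a fourth above the bass; after resolving down by step to C4, the interval above the bass becomes a third.
Suspension figures are named by those two intervals: 4–3.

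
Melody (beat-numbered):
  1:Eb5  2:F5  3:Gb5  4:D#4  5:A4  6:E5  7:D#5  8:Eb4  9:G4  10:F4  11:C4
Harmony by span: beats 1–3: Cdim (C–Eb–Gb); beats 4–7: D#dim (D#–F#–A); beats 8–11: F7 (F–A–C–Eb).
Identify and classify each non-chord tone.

The harmony at that moment is C diminished triad (C, Eb, Gb); F5 is not a chord tone.
It is approached by step up from Eb5 and left by step up to Gb5.
Step in, step out in the same direction — a passing tone.
The harmony at that moment is D# diminished triad (D#, F#, A); E5 is not a chord tone.
It is approached by leap up from A4 and left by step down to D#5.
Leap in, step out — an appoggiatura.
The harmony at that moment is F dominant seventh chord (F, A, C, Eb); G4 is not a chord tone.
It is approached by leap up from Eb4 and left by step down to F4.
Leap in, step out — an appoggiatura.

F5 (beat 2) — passing tone; E5 (beat 6) — appoggiatura; G4 (beat 9) — appoggiatura.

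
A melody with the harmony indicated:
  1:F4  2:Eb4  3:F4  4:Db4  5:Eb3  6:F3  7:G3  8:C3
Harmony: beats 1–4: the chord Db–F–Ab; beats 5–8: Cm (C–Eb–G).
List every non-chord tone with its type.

Eb4 (beat 2) — neighbor tone; F3 (beat 6) — passing tone.

The harmony at that moment is Db major triad (Db, F, Ab); Eb4 is not a chord tone.
It is approached by step down from F4 and left by step up to F4.
Step away and step back to the same note — a neighbor tone (lower neighbor).
The harmony at that moment is C minor triad (C, Eb, G); F3 is not a chord tone.
It is approached by step up from Eb3 and left by step up to G3.
Step in, step out in the same direction — a passing tone.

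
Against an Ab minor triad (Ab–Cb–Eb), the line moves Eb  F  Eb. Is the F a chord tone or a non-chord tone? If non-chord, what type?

Non-chord tone — a neighbor tone.

The harmony at that moment is Ab minor triad (Ab, Cb, Eb); F is not a chord tone.
It is approached by step up from Eb and left by step down to Eb.
Step away and step back to the same note — a neighbor tone (upper neighbor).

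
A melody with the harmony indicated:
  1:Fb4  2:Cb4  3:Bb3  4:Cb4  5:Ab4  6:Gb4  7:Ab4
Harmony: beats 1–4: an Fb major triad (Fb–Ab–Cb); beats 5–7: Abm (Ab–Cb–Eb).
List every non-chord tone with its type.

Bb3 (beat 3) — neighbor tone; Gb4 (beat 6) — neighbor tone.

The harmony at that moment is Fb major triad (Fb, Ab, Cb); Bb3 is not a chord tone.
It is approached by step down from Cb4 and left by step up to Cb4.
Step away and step back to the same note — a neighbor tone (lower neighbor).
The harmony at that moment is Ab minor triad (Ab, Cb, Eb); Gb4 is not a chord tone.
It is approached by step down from Ab4 and left by step up to Ab4.
Step away and step back to the same note — a neighbor tone (lower neighbor).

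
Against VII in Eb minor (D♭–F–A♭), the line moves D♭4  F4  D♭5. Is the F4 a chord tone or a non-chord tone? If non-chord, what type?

Chord tone (the third of Db major triad).

Db major triad contains D♭, F, A♭; F is the third, so it is a chord tone.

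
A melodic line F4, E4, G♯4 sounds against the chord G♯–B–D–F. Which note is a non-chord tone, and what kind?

E4 is an escape tone.

The harmony at that moment is G♯ diminished seventh chord (G♯, B, D, F); E4 is not a chord tone.
It is approached by step down from F4 and left by leap up to G♯4.
Step in, leap out — an escape tone.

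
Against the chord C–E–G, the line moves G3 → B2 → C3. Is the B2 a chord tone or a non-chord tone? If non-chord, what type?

The harmony at that moment is C major triad (C, E, G); B2 is not a chord tone.
It is approached by leap down from G3 and left by step up to C3.
Leap in, step out — an appoggiatura.

Non-chord tone — an appoggiatura.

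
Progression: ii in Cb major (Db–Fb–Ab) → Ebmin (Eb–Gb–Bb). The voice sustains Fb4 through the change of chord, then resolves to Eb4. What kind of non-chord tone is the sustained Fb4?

The harmony at that moment is Eb minor triad (Eb, Gb, Bb); Fb4 is not a chord tone.
It is held over (the same pitch as the preceding Fb4) and left by step down to Eb4.
Held over from the previous chord and resolving down by step — a suspension.

Fb4 is a suspension.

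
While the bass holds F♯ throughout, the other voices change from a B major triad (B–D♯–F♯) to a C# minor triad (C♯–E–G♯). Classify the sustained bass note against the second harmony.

The harmony at that moment is C♯ minor triad (C♯, E, G♯); F♯ is not a chord tone.
It is held over (the same pitch as the preceding F♯) and then sustained as the same pitch into the next harmony.
Sustained through a change of harmony — a pedal tone.

Pedal tone (pedal point).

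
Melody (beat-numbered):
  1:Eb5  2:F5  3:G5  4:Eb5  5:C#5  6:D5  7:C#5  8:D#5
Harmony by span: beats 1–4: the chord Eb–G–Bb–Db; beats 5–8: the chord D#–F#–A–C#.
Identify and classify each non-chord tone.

F5 (beat 2) — passing tone; D5 (beat 6) — neighbor tone.

The harmony at that moment is Eb dominant seventh chord (Eb, G, Bb, Db); F5 is not a chord tone.
It is approached by step up from Eb5 and left by step up to G5.
Step in, step out in the same direction — a passing tone.
The harmony at that moment is D# half-diminished seventh chord (D#, F#, A, C#); D5 is not a chord tone.
It is approached by step up from C#5 and left by step down to C#5.
Step away and step back to the same note — a neighbor tone (upper neighbor).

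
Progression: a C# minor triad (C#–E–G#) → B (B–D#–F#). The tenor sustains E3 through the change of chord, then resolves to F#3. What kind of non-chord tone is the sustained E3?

E3 is a retardation.

The harmony at that moment is B major triad (B, D#, F#); E3 is not a chord tone.
It is held over (the same pitch as the preceding E3) and left by step up to F#3.
Held over from the previous chord and resolving up by step — a retardation.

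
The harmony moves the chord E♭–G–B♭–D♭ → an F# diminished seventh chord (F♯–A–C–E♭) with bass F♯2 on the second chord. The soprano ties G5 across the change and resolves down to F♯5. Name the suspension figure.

At the second chord the bass is F♯2. The suspended G5 lies a ninth above the bass; after resolving down by step to F♯5, the interval above the bass becomes an octave.
Suspension figures are named by those two intervals: 9–8.

9–8 suspension.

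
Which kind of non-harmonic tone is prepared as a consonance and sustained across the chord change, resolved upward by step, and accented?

Retardation.

Approach: by preparation — the pitch is first a chord tone, then held (tied or repeated) while the harmony changes under it. Departure: up by step. Metric position: strong.
A prepared dissonance that resolves upward by step — a retardation. (The same figure resolving downward would be a suspension.)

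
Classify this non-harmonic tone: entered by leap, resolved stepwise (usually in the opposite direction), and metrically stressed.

Appoggiatura.

Approach: by leap. Departure: by step. Metric position: strong.
Leap in, step out, in a metrically strong position — an appoggiatura. (It is the mirror image of the escape tone, which steps in and leaps out from a weak position.)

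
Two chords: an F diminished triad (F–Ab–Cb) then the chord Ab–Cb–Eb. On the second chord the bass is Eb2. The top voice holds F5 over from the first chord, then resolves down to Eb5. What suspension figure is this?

9–8 suspension.

At the second chord the bass is Eb2. The suspended F5 lies a ninth above the bass; after resolving down by step to Eb5, the interval above the bass becomes an octave.
Suspension figures are named by those two intervals: 9–8.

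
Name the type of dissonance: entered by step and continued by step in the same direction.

Passing tone.

Approach: by step. Departure: by step, continuing in the same direction.
Stepwise on both sides with no change of direction means the note fills in the space between two different chord tones — a passing tone. (Had it turned back to its starting note it would be a neighbor tone instead.)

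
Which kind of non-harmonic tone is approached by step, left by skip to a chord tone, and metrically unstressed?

Approach: by step. Departure: by leap. Metric position: weak.
Step in, leap out, from a weak position — an escape tone (échappée). (It is the mirror image of the appoggiatura, which leaps in and steps out on a strong beat.)

Escape tone.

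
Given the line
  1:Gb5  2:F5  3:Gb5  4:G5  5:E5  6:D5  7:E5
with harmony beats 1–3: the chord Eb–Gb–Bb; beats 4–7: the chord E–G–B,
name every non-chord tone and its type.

The harmony at that moment is Eb minor triad (Eb, Gb, Bb); F5 is not a chord tone.
It is approached by step down from Gb5 and left by step up to Gb5.
Step away and step back to the same note — a neighbor tone (lower neighbor).
The harmony at that moment is E minor triad (E, G, B); D5 is not a chord tone.
It is approached by step down from E5 and left by step up to E5.
Step away and step back to the same note — a neighbor tone (lower neighbor).

F5 (beat 2) — neighbor tone; D5 (beat 6) — neighbor tone.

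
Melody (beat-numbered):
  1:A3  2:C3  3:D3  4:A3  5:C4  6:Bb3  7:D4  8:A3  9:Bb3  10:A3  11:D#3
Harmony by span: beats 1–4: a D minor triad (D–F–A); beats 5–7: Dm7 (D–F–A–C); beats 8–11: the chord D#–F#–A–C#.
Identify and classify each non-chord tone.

The harmony at that moment is D minor triad (D, F, A); C3 is not a chord tone.
It is approached by leap down from A3 and left by step up to D3.
Leap in, step out — an appoggiatura.
The harmony at that moment is D minor seventh chord (D, F, A, C); Bb3 is not a chord tone.
It is approached by step down from C4 and left by leap up to D4.
Step in, leap out — an escape tone.
The harmony at that moment is D# half-diminished seventh chord (D#, F#, A, C#); Bb3 is not a chord tone.
It is approached by step up from A3 and left by step down to A3.
Step away and step back to the same note — a neighbor tone (upper neighbor).

C3 (beat 2) — appoggiatura; Bb3 (beat 6) — escape tone; Bb3 (beat 9) — neighbor tone.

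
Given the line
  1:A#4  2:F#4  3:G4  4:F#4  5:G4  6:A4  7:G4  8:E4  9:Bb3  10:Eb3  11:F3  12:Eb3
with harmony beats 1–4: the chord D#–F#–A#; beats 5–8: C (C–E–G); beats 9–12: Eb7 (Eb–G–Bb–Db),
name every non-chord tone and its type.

The harmony at that moment is D# minor triad (D#, F#, A#); G4 is not a chord tone.
It is approached by step up from F#4 and left by step down to F#4.
Step away and step back to the same note — a neighbor tone (upper neighbor).
The harmony at that moment is C major triad (C, E, G); A4 is not a chord tone.
It is approached by step up from G4 and left by step down to G4.
Step away and step back to the same note — a neighbor tone (upper neighbor).
The harmony at that moment is Eb dominant seventh chord (Eb, G, Bb, Db); F3 is not a chord tone.
It is approached by step up from Eb3 and left by step down to Eb3.
Step away and step back to the same note — a neighbor tone (upper neighbor).

G4 (beat 3) — neighbor tone; A4 (beat 6) — neighbor tone; F3 (beat 11) — neighbor tone.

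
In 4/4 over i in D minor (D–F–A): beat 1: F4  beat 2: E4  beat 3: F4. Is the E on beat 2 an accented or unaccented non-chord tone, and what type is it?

Unaccented neighbor tone.

The harmony at that moment is D minor triad (D, F, A); E4 is not a chord tone.
It is approached by step down from F4 and left by step up to F4.
Step away and step back to the same note — a neighbor tone (lower neighbor).
It falls on a weak beat, so it is unaccented.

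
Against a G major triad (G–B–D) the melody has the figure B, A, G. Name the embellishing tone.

A is a passing tone.

The harmony at that moment is G major triad (G, B, D); A is not a chord tone.
It is approached by step down from B and left by step down to G.
Step in, step out in the same direction — a passing tone.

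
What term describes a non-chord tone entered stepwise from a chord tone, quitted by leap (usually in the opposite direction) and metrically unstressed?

Approach: by step. Departure: by leap. Metric position: weak.
Step in, leap out, from a weak position — an escape tone (échappée). (It is the mirror image of the appoggiatura, which leaps in and steps out on a strong beat.)

Escape tone.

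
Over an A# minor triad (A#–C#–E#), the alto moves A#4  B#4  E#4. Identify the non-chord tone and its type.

The harmony at that moment is A# minor triad (A#, C#, E#); B#4 is not a chord tone.
It is approached by step up from A#4 and left by leap down to E#4.
Step in, leap out — an escape tone.

B#4 is an escape tone.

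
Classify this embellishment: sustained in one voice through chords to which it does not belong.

Pedal tone.

Approach: none. Departure: none — a single pitch is sustained while the chords change around it, passing through harmonies that do not contain it.
No melodic motion at all; the dissonance is created entirely by the moving harmonies against the stationary note — a pedal tone (pedal point).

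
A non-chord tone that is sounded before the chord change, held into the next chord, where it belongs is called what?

Anticipation.

Approach: ahead of the chord change (typically by step), so it is dissonant against the current harmony. Departure: none — the same pitch is restated or held and is a chord tone of the new harmony.
Dissonant first, consonant once the harmony catches up: the note simply arrives early — an anticipation. (The reverse timing, consonant first and dissonant after the change, would be a suspension or retardation.)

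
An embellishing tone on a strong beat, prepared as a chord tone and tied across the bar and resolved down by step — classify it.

Suspension.

Approach: by preparation — the pitch is first a chord tone, then held (tied or repeated) while the harmony changes under it. Departure: down by step. Metric position: strong.
A prepared dissonance that resolves downward by step — a suspension. (The same figure resolving upward would be a retardation.)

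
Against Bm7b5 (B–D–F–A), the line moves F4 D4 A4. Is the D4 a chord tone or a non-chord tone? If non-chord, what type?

B half-diminished seventh chord contains B, D, F, A; D is the third, so it is a chord tone.

Chord tone (the third of B half-diminished seventh chord).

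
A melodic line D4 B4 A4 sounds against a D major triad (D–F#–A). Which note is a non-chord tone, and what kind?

B4 is an appoggiatura.

The harmony at that moment is D major triad (D, F#, A); B4 is not a chord tone.
It is approached by leap up from D4 and left by step down to A4.
Leap in, step out — an appoggiatura.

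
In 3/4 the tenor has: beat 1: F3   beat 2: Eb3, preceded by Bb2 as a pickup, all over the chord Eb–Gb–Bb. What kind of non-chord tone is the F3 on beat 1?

Appoggiatura.

The harmony at that moment is Eb minor triad (Eb, Gb, Bb); F3 is not a chord tone.
It is approached by leap up from Bb2 and left by step down to Eb3.
Leap in, step out, metrically accented — an appoggiatura.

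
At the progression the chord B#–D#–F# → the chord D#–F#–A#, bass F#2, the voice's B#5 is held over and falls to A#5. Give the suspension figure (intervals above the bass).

At the second chord the bass is F#2. The suspended B#5 lies a fourth above the bass; after resolving down by step to A#5, the interval above the bass becomes a third.
Suspension figures are named by those two intervals: 4–3.

4–3 suspension.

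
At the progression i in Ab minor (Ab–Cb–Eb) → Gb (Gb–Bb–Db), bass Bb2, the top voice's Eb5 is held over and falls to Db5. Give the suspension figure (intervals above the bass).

4–3 suspension.

At the second chord the bass is Bb2. The suspended Eb5 lies a fourth above the bass; after resolving down by step to Db5, the interval above the bass becomes a third.
Suspension figures are named by those two intervals: 4–3.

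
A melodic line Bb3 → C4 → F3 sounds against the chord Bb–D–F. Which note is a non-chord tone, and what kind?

C4 is an escape tone.

The harmony at that moment is Bb major triad (Bb, D, F); C4 is not a chord tone.
It is approached by step up from Bb3 and left by leap down to F3.
Step in, leap out — an escape tone.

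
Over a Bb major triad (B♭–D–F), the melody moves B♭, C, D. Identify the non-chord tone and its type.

C is a passing tone.

The harmony at that moment is B♭ major triad (B♭, D, F); C is not a chord tone.
It is approached by step up from B♭ and left by step up to D.
Step in, step out in the same direction — a passing tone.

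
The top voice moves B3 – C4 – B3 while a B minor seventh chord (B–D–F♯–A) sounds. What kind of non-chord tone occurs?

The harmony at that moment is B minor seventh chord (B, D, F♯, A); C4 is not a chord tone.
It is approached by step up from B3 and left by step down to B3.
Step away and step back to the same note — a neighbor tone (upper neighbor).

C4 is a neighbor tone.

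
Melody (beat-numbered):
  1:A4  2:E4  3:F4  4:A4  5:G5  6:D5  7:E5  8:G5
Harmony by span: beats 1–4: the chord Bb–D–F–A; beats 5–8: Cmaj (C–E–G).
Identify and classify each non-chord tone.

The harmony at that moment is Bb major seventh chord (Bb, D, F, A); E4 is not a chord tone.
It is approached by leap down from A4 and left by step up to F4.
Leap in, step out — an appoggiatura.
The harmony at that moment is C major triad (C, E, G); D5 is not a chord tone.
It is approached by leap down from G5 and left by step up to E5.
Leap in, step out — an appoggiatura.

E4 (beat 2) — appoggiatura; D5 (beat 6) — appoggiatura.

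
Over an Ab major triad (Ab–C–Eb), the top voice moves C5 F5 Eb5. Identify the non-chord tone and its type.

The harmony at that moment is Ab major triad (Ab, C, Eb); F5 is not a chord tone.
It is approached by leap up from C5 and left by step down to Eb5.
Leap in, step out — an appoggiatura.

F5 is an appoggiatura.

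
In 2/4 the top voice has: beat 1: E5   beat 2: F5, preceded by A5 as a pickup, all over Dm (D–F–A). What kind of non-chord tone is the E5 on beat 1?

Appoggiatura.

The harmony at that moment is D minor triad (D, F, A); E5 is not a chord tone.
It is approached by leap down from A5 and left by step up to F5.
Leap in, step out, metrically accented — an appoggiatura.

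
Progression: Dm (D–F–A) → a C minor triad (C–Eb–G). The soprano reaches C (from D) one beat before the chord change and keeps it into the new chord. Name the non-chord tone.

C is an anticipation.

The harmony at that moment is D minor triad (D, F, A); C is not a chord tone.
It is approached by step down from D and then sustained as the same pitch into the next harmony.
Arriving early and becoming a chord tone when the harmony changes — an anticipation.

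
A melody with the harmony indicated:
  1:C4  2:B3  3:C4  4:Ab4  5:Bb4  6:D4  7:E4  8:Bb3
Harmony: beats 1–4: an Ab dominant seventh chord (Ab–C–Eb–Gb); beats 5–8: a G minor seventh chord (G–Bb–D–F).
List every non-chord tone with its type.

The harmony at that moment is Ab dominant seventh chord (Ab, C, Eb, Gb); B3 is not a chord tone.
It is approached by step down from C4 and left by step up to C4.
Step away and step back to the same note — a neighbor tone (lower neighbor).
The harmony at that moment is G minor seventh chord (G, Bb, D, F); E4 is not a chord tone.
It is approached by step up from D4 and left by leap down to Bb3.
Step in, leap out — an escape tone.

B3 (beat 2) — neighbor tone; E4 (beat 7) — escape tone.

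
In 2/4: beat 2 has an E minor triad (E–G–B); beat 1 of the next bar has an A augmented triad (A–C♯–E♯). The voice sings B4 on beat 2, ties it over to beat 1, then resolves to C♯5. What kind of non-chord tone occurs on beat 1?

Retardation.

The harmony at that moment is A augmented triad (A, C♯, E♯); B4 is not a chord tone.
It is held over (the same pitch as the preceding B4) and left by step up to C♯5.
Held over from the previous chord and resolving up by step — a retardation.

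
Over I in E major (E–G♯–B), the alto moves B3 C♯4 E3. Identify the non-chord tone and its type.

The harmony at that moment is E major triad (E, G♯, B); C♯4 is not a chord tone.
It is approached by step up from B3 and left by leap down to E3.
Step in, leap out — an escape tone.

C♯4 is an escape tone.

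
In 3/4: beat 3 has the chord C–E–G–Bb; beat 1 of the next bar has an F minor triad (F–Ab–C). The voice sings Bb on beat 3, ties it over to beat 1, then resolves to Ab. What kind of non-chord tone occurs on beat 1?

Suspension.

The harmony at that moment is F minor triad (F, Ab, C); Bb is not a chord tone.
It is held over (the same pitch as the preceding Bb) and left by step down to Ab.
Held over from the previous chord and resolving down by step — a suspension.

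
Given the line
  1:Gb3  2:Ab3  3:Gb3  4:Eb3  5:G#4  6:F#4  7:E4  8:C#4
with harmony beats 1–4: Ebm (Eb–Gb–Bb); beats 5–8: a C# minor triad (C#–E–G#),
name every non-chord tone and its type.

The harmony at that moment is Eb minor triad (Eb, Gb, Bb); Ab3 is not a chord tone.
It is approached by step up from Gb3 and left by step down to Gb3.
Step away and step back to the same note — a neighbor tone (upper neighbor).
The harmony at that moment is C# minor triad (C#, E, G#); F#4 is not a chord tone.
It is approached by step down from G#4 and left by step down to E4.
Step in, step out in the same direction — a passing tone.

Ab3 (beat 2) — neighbor tone; F#4 (beat 6) — passing tone.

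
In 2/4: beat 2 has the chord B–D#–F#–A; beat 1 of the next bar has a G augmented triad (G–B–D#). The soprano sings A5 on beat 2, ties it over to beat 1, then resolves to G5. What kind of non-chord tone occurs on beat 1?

Suspension.

The harmony at that moment is G augmented triad (G, B, D#); A5 is not a chord tone.
It is held over (the same pitch as the preceding A5) and left by step down to G5.
Held over from the previous chord and resolving down by step — a suspension.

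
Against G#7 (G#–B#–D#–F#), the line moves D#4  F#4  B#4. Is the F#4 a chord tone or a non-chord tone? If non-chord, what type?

G# dominant seventh chord contains G#, B#, D#, F#; F# is the seventh, so it is a chord tone.

Chord tone (the seventh of G# dominant seventh chord).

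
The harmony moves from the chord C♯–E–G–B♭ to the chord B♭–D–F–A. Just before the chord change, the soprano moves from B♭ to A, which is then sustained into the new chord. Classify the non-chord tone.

The harmony at that moment is C♯ diminished seventh chord (C♯, E, G, B♭); A is not a chord tone.
It is approached by step down from B♭ and then sustained as the same pitch into the next harmony.
Arriving early and becoming a chord tone when the harmony changes — an anticipation.

A is an anticipation.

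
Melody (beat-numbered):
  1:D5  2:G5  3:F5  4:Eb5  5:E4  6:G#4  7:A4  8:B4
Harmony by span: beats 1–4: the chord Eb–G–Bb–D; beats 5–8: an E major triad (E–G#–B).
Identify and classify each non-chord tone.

F5 (beat 3) — passing tone; A4 (beat 7) — passing tone.

The harmony at that moment is Eb major seventh chord (Eb, G, Bb, D); F5 is not a chord tone.
It is approached by step down from G5 and left by step down to Eb5.
Step in, step out in the same direction — a passing tone.
The harmony at that moment is E major triad (E, G#, B); A4 is not a chord tone.
It is approached by step up from G#4 and left by step up to B4.
Step in, step out in the same direction — a passing tone.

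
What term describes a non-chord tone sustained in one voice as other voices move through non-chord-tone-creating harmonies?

Approach: none. Departure: none — a single pitch is sustained while the chords change around it, passing through harmonies that do not contain it.
No melodic motion at all; the dissonance is created entirely by the moving harmonies against the stationary note — a pedal tone (pedal point).

Pedal tone.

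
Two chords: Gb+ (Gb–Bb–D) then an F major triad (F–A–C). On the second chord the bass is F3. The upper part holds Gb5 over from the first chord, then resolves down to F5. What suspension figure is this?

At the second chord the bass is F3. The suspended Gb5 lies a ninth above the bass; after resolving down by step to F5, the interval above the bass becomes an octave.
Suspension figures are named by those two intervals: 9–8.

9–8 suspension.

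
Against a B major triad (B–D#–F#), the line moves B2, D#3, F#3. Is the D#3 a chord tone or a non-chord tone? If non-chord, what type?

B major triad contains B, D#, F#; D# is the third, so it is a chord tone.

Chord tone (the third of B major triad).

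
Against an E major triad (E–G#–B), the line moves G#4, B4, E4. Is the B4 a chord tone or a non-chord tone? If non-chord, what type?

Chord tone (the fifth of E major triad).

E major triad contains E, G#, B; B is the fifth, so it is a chord tone.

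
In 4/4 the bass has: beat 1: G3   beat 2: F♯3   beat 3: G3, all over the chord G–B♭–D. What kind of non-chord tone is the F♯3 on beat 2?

Lower neighbor tone.

The harmony at that moment is G minor triad (G, B♭, D); F♯3 is not a chord tone.
It is approached by step down from G3 and left by step up to G3.
Step away and step back to the same note — a neighbor tone (lower neighbor).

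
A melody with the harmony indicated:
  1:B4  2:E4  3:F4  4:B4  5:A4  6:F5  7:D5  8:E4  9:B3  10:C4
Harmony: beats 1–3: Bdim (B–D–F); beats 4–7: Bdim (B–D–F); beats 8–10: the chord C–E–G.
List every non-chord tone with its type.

The harmony at that moment is B diminished triad (B, D, F); E4 is not a chord tone.
It is approached by leap down from B4 and left by step up to F4.
Leap in, step out — an appoggiatura.
The harmony at that moment is B diminished triad (B, D, F); A4 is not a chord tone.
It is approached by step down from B4 and left by leap up to F5.
Step in, leap out — an escape tone.
The harmony at that moment is C major triad (C, E, G); B3 is not a chord tone.
It is approached by leap down from E4 and left by step up to C4.
Leap in, step out — an appoggiatura.

E4 (beat 2) — appoggiatura; A4 (beat 5) — escape tone; B3 (beat 9) — appoggiatura.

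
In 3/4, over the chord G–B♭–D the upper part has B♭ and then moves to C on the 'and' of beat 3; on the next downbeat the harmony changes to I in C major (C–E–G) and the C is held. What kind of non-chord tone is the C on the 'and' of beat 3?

The harmony at that moment is G minor triad (G, B♭, D); C is not a chord tone.
It is approached by step up from B♭ and then sustained as the same pitch into the next harmony.
Arriving early and becoming a chord tone when the harmony changes — an anticipation.

Anticipation.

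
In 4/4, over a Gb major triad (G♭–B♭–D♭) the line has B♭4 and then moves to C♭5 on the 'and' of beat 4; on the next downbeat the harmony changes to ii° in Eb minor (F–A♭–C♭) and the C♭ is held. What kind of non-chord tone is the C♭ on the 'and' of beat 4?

Anticipation.

The harmony at that moment is G♭ major triad (G♭, B♭, D♭); C♭5 is not a chord tone.
It is approached by step up from B♭4 and then sustained as the same pitch into the next harmony.
Arriving early and becoming a chord tone when the harmony changes — an anticipation.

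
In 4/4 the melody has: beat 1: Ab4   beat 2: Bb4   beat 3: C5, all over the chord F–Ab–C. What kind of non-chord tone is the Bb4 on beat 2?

The harmony at that moment is F minor triad (F, Ab, C); Bb4 is not a chord tone.
It is approached by step up from Ab4 and left by step up to C5.
Step in, step out in the same direction — a passing tone.

Passing tone.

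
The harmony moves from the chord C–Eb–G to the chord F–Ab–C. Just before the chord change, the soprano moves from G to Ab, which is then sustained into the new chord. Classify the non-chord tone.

Ab is an anticipation.

The harmony at that moment is C minor triad (C, Eb, G); Ab is not a chord tone.
It is approached by step up from G and then sustained as the same pitch into the next harmony.
Arriving early and becoming a chord tone when the harmony changes — an anticipation.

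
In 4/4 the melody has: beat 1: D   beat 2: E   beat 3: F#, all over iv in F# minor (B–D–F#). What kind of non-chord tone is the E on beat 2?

Passing tone.

The harmony at that moment is B minor triad (B, D, F#); E is not a chord tone.
It is approached by step up from D and left by step up to F#.
Step in, step out in the same direction — a passing tone.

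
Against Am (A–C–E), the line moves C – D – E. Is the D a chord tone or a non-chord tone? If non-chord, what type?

The harmony at that moment is A minor triad (A, C, E); D is not a chord tone.
It is approached by step up from C and left by step up to E.
Step in, step out in the same direction — a passing tone.

Non-chord tone — a passing tone.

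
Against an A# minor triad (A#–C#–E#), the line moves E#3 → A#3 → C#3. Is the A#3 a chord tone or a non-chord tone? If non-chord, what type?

A# minor triad contains A#, C#, E#; A# is the root, so it is a chord tone.

Chord tone (the root of A# minor triad).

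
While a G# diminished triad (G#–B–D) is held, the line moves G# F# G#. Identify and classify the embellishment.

The harmony at that moment is G# diminished triad (G#, B, D); F# is not a chord tone.
It is approached by step down from G# and left by step up to G#.
Step away and step back to the same note — a neighbor tone (lower neighbor).

F# is a neighbor tone.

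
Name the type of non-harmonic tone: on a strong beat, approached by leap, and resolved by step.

Approach: by leap. Departure: by step. Metric position: strong.
Leap in, step out, in a metrically strong position — an appoggiatura. (It is the mirror image of the escape tone, which steps in and leaps out from a weak position.)

Appoggiatura.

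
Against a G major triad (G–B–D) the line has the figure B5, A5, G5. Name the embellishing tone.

A5 is a passing tone.

The harmony at that moment is G major triad (G, B, D); A5 is not a chord tone.
It is approached by step down from B5 and left by step down to G5.
Step in, step out in the same direction — a passing tone.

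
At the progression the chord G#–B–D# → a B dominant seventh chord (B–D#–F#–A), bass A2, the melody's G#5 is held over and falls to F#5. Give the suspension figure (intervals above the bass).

7–6 suspension.

At the second chord the bass is A2. The suspended G#5 lies a seventh above the bass; after resolving down by step to F#5, the interval above the bass becomes a sixth.
Suspension figures are named by those two intervals: 7–6.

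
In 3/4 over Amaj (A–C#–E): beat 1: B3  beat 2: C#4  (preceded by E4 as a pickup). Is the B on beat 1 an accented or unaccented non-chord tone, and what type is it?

Accented appoggiatura.

The harmony at that moment is A major triad (A, C#, E); B3 is not a chord tone.
It is approached by leap down from E4 and left by step up to C#4.
Leap in, step out — an appoggiatura.
It falls on the downbeat, so it is accented.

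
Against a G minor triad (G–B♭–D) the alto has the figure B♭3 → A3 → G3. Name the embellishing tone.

A3 is a passing tone.

The harmony at that moment is G minor triad (G, B♭, D); A3 is not a chord tone.
It is approached by step down from B♭3 and left by step down to G3.
Step in, step out in the same direction — a passing tone.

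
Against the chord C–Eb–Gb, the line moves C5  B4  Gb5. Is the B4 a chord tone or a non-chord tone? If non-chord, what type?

The harmony at that moment is C diminished triad (C, Eb, Gb); B4 is not a chord tone.
It is approached by step down from C5 and left by leap up to Gb5.
Step in, leap out — an escape tone.

Non-chord tone — an escape tone.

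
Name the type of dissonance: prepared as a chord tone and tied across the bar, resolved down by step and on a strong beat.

Approach: by preparation — the pitch is first a chord tone, then held (tied or repeated) while the harmony changes under it. Departure: down by step. Metric position: strong.
A prepared dissonance that resolves downward by step — a suspension. (The same figure resolving upward would be a retardation.)

Suspension.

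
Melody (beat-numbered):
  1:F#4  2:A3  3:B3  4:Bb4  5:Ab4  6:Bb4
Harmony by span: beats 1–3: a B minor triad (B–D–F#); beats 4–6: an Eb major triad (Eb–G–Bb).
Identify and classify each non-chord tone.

The harmony at that moment is B minor triad (B, D, F#); A3 is not a chord tone.
It is approached by leap down from F#4 and left by step up to B3.
Leap in, step out — an appoggiatura.
The harmony at that moment is Eb major triad (Eb, G, Bb); Ab4 is not a chord tone.
It is approached by step down from Bb4 and left by step up to Bb4.
Step away and step back to the same note — a neighbor tone (lower neighbor).

A3 (beat 2) — appoggiatura; Ab4 (beat 5) — neighbor tone.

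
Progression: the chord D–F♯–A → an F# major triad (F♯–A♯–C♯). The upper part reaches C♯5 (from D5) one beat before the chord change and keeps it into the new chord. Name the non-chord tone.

C♯5 is an anticipation.

The harmony at that moment is D major triad (D, F♯, A); C♯5 is not a chord tone.
It is approached by step down from D5 and then sustained as the same pitch into the next harmony.
Arriving early and becoming a chord tone when the harmony changes — an anticipation.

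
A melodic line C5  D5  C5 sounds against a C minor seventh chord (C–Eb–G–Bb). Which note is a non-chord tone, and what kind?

The harmony at that moment is C minor seventh chord (C, Eb, G, Bb); D5 is not a chord tone.
It is approached by step up from C5 and left by step down to C5.
Step away and step back to the same note — a neighbor tone (upper neighbor).

D5 is a neighbor tone.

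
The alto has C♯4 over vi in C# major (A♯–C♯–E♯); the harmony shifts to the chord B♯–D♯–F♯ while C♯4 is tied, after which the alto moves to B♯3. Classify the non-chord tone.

The harmony at that moment is B♯ diminished triad (B♯, D♯, F♯); C♯4 is not a chord tone.
It is held over (the same pitch as the preceding C♯4) and left by step down to B♯3.
Held over from the previous chord and resolving down by step — a suspension.

C♯4 is a suspension.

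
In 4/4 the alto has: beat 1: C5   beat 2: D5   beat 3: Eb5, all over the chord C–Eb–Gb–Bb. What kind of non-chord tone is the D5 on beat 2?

Passing tone.

The harmony at that moment is C half-diminished seventh chord (C, Eb, Gb, Bb); D5 is not a chord tone.
It is approached by step up from C5 and left by step up to Eb5.
Step in, step out in the same direction — a passing tone.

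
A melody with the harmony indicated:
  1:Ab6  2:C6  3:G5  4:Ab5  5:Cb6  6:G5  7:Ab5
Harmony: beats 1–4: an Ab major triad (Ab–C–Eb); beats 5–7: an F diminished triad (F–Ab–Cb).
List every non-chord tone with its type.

The harmony at that moment is Ab major triad (Ab, C, Eb); G5 is not a chord tone.
It is approached by leap down from C6 and left by step up to Ab5.
Leap in, step out — an appoggiatura.
The harmony at that moment is F diminished triad (F, Ab, Cb); G5 is not a chord tone.
It is approached by leap down from Cb6 and left by step up to Ab5.
Leap in, step out — an appoggiatura.

G5 (beat 3) — appoggiatura; G5 (beat 6) — appoggiatura.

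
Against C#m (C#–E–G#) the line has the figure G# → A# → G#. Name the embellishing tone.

The harmony at that moment is C# minor triad (C#, E, G#); A# is not a chord tone.
It is approached by step up from G# and left by step down to G#.
Step away and step back to the same note — a neighbor tone (upper neighbor).

A# is a neighbor tone.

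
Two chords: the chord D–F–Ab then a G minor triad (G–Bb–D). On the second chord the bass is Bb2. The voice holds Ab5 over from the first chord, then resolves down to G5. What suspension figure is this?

7–6 suspension.

At the second chord the bass is Bb2. The suspended Ab5 lies a seventh above the bass; after resolving down by step to G5, the interval above the bass becomes a sixth.
Suspension figures are named by those two intervals: 7–6.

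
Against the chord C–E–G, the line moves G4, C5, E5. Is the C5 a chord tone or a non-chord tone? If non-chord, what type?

C major triad contains C, E, G; C is the root, so it is a chord tone.

Chord tone (the root of C major triad).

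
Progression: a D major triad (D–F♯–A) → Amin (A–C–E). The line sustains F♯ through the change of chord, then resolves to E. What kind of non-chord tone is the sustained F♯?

The harmony at that moment is A minor triad (A, C, E); F♯ is not a chord tone.
It is held over (the same pitch as the preceding F♯) and left by step down to E.
Held over from the previous chord and resolving down by step — a suspension.

F♯ is a suspension.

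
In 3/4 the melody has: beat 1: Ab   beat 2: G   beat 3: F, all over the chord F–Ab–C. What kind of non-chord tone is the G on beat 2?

The harmony at that moment is F minor triad (F, Ab, C); G is not a chord tone.
It is approached by step down from Ab and left by step down to F.
Step in, step out in the same direction — a passing tone.

Passing tone.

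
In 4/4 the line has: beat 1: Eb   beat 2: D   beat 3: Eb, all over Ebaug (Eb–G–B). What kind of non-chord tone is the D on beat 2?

The harmony at that moment is Eb augmented triad (Eb, G, B); D is not a chord tone.
It is approached by step down from Eb and left by step up to Eb.
Step away and step back to the same note — a neighbor tone (lower neighbor).

Lower neighbor tone.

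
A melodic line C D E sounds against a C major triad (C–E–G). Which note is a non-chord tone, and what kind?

The harmony at that moment is C major triad (C, E, G); D is not a chord tone.
It is approached by step up from C and left by step up to E.
Step in, step out in the same direction — a passing tone.

D is a passing tone.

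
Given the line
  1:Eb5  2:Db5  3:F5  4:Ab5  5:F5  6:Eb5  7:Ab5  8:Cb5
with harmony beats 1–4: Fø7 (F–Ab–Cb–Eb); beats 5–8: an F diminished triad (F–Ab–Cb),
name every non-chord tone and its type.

The harmony at that moment is F half-diminished seventh chord (F, Ab, Cb, Eb); Db5 is not a chord tone.
It is approached by step down from Eb5 and left by leap up to F5.
Step in, leap out — an escape tone.
The harmony at that moment is F diminished triad (F, Ab, Cb); Eb5 is not a chord tone.
It is approached by step down from F5 and left by leap up to Ab5.
Step in, leap out — an escape tone.

Db5 (beat 2) — escape tone; Eb5 (beat 6) — escape tone.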